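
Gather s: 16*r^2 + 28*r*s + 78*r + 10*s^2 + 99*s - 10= 16*r^2 + 78*r + 10*s^2 + s*(28*r + 99) - 10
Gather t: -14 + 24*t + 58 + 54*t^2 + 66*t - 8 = 54*t^2 + 90*t + 36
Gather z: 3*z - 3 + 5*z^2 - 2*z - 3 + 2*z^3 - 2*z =2*z^3 + 5*z^2 - z - 6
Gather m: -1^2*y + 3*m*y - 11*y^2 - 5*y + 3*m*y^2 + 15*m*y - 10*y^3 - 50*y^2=m*(3*y^2 + 18*y) - 10*y^3 - 61*y^2 - 6*y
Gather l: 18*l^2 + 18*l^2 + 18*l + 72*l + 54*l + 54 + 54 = 36*l^2 + 144*l + 108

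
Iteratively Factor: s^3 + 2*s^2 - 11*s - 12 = (s - 3)*(s^2 + 5*s + 4) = (s - 3)*(s + 4)*(s + 1)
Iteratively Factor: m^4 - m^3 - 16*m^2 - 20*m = (m)*(m^3 - m^2 - 16*m - 20) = m*(m + 2)*(m^2 - 3*m - 10) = m*(m - 5)*(m + 2)*(m + 2)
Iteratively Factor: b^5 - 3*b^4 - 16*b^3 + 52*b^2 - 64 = (b - 4)*(b^4 + b^3 - 12*b^2 + 4*b + 16) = (b - 4)*(b - 2)*(b^3 + 3*b^2 - 6*b - 8) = (b - 4)*(b - 2)*(b + 1)*(b^2 + 2*b - 8) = (b - 4)*(b - 2)^2*(b + 1)*(b + 4)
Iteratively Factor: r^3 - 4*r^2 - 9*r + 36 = (r - 3)*(r^2 - r - 12) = (r - 4)*(r - 3)*(r + 3)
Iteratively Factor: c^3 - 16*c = (c - 4)*(c^2 + 4*c) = (c - 4)*(c + 4)*(c)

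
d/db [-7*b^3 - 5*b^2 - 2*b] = -21*b^2 - 10*b - 2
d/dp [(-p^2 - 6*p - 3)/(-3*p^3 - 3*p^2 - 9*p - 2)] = (-3*p^4 - 36*p^3 - 36*p^2 - 14*p - 15)/(9*p^6 + 18*p^5 + 63*p^4 + 66*p^3 + 93*p^2 + 36*p + 4)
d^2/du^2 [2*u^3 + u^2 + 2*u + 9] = 12*u + 2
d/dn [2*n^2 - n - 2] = 4*n - 1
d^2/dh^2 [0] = 0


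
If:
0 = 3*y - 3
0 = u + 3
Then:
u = -3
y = 1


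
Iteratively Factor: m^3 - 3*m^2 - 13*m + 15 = (m - 1)*(m^2 - 2*m - 15) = (m - 1)*(m + 3)*(m - 5)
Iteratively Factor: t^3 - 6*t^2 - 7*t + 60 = (t + 3)*(t^2 - 9*t + 20) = (t - 5)*(t + 3)*(t - 4)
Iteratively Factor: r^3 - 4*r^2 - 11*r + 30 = (r + 3)*(r^2 - 7*r + 10) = (r - 2)*(r + 3)*(r - 5)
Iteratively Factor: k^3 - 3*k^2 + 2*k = (k - 2)*(k^2 - k) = (k - 2)*(k - 1)*(k)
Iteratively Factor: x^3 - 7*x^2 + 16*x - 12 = (x - 2)*(x^2 - 5*x + 6) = (x - 2)^2*(x - 3)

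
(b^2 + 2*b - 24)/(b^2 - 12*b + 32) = (b + 6)/(b - 8)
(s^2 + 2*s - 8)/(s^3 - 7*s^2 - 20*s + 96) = (s - 2)/(s^2 - 11*s + 24)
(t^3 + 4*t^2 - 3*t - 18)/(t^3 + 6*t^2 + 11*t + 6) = (t^2 + t - 6)/(t^2 + 3*t + 2)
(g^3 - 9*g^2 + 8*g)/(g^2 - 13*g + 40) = g*(g - 1)/(g - 5)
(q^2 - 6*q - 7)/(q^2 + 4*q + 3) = (q - 7)/(q + 3)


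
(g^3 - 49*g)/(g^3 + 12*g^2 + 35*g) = (g - 7)/(g + 5)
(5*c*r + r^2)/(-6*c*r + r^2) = (5*c + r)/(-6*c + r)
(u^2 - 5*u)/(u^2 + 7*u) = (u - 5)/(u + 7)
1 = 1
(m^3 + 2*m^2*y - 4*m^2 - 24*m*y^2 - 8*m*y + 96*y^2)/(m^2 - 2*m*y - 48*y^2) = (-m^2 + 4*m*y + 4*m - 16*y)/(-m + 8*y)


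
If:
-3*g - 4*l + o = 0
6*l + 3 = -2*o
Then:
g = 7*o/9 + 2/3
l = -o/3 - 1/2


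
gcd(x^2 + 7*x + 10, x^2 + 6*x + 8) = x + 2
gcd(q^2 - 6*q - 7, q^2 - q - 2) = q + 1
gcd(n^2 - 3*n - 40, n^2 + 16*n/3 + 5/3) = n + 5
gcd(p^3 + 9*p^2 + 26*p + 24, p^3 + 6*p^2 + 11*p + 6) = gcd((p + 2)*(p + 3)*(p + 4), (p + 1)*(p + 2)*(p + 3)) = p^2 + 5*p + 6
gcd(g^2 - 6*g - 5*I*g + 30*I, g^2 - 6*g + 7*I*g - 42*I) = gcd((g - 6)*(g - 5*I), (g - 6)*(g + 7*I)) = g - 6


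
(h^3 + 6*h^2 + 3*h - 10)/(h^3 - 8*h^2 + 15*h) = (h^3 + 6*h^2 + 3*h - 10)/(h*(h^2 - 8*h + 15))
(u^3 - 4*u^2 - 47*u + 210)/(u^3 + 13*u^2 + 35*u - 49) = (u^2 - 11*u + 30)/(u^2 + 6*u - 7)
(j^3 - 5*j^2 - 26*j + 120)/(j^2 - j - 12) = (j^2 - j - 30)/(j + 3)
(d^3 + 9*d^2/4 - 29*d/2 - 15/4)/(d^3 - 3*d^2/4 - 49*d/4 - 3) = (d^2 + 2*d - 15)/(d^2 - d - 12)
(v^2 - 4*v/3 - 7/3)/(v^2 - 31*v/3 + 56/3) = (v + 1)/(v - 8)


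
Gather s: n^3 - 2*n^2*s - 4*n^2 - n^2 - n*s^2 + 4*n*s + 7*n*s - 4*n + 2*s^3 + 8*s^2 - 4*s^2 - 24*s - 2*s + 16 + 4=n^3 - 5*n^2 - 4*n + 2*s^3 + s^2*(4 - n) + s*(-2*n^2 + 11*n - 26) + 20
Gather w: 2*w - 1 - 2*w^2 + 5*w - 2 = -2*w^2 + 7*w - 3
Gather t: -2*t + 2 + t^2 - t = t^2 - 3*t + 2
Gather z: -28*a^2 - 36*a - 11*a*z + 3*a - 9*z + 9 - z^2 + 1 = -28*a^2 - 33*a - z^2 + z*(-11*a - 9) + 10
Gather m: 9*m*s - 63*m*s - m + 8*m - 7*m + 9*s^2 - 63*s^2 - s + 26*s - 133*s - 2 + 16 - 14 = -54*m*s - 54*s^2 - 108*s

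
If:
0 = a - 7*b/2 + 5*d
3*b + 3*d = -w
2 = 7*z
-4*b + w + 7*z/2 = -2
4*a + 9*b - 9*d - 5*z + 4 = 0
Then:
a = -315/544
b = 555/1904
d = 87/272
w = -873/476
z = 2/7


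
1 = 1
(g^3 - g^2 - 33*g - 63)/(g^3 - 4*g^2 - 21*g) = (g + 3)/g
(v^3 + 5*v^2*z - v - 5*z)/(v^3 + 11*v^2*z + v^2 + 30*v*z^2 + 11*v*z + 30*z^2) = (v - 1)/(v + 6*z)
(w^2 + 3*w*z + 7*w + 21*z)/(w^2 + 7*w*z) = (w^2 + 3*w*z + 7*w + 21*z)/(w*(w + 7*z))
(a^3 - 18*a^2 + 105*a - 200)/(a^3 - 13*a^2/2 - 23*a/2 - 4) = 2*(a^2 - 10*a + 25)/(2*a^2 + 3*a + 1)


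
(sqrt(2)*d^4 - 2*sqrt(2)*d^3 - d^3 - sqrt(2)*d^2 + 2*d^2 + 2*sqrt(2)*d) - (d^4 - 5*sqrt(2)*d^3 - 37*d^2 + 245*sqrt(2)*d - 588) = -d^4 + sqrt(2)*d^4 - d^3 + 3*sqrt(2)*d^3 - sqrt(2)*d^2 + 39*d^2 - 243*sqrt(2)*d + 588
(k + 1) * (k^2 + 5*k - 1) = k^3 + 6*k^2 + 4*k - 1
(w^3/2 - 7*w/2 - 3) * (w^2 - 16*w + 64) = w^5/2 - 8*w^4 + 57*w^3/2 + 53*w^2 - 176*w - 192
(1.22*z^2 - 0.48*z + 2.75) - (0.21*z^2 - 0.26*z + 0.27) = 1.01*z^2 - 0.22*z + 2.48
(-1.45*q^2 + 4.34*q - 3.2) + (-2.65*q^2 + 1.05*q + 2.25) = -4.1*q^2 + 5.39*q - 0.95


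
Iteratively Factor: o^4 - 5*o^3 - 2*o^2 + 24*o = (o - 3)*(o^3 - 2*o^2 - 8*o) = (o - 3)*(o + 2)*(o^2 - 4*o) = (o - 4)*(o - 3)*(o + 2)*(o)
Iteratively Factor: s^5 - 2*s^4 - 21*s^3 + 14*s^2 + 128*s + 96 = (s + 2)*(s^4 - 4*s^3 - 13*s^2 + 40*s + 48) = (s - 4)*(s + 2)*(s^3 - 13*s - 12) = (s - 4)*(s + 1)*(s + 2)*(s^2 - s - 12) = (s - 4)^2*(s + 1)*(s + 2)*(s + 3)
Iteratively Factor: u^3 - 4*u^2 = (u)*(u^2 - 4*u) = u^2*(u - 4)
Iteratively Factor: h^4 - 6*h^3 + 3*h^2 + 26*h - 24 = (h + 2)*(h^3 - 8*h^2 + 19*h - 12) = (h - 3)*(h + 2)*(h^2 - 5*h + 4) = (h - 3)*(h - 1)*(h + 2)*(h - 4)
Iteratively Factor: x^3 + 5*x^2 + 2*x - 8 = (x + 4)*(x^2 + x - 2) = (x + 2)*(x + 4)*(x - 1)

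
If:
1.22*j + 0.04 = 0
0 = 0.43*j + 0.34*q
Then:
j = -0.03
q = 0.04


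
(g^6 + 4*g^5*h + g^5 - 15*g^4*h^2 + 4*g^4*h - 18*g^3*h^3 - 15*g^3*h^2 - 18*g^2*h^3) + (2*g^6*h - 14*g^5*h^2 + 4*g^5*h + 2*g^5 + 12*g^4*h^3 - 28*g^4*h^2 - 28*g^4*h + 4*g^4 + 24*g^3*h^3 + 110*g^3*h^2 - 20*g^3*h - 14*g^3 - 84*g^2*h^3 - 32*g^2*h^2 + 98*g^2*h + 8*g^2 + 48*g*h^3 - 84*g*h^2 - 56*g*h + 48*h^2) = 2*g^6*h + g^6 - 14*g^5*h^2 + 8*g^5*h + 3*g^5 + 12*g^4*h^3 - 43*g^4*h^2 - 24*g^4*h + 4*g^4 + 6*g^3*h^3 + 95*g^3*h^2 - 20*g^3*h - 14*g^3 - 102*g^2*h^3 - 32*g^2*h^2 + 98*g^2*h + 8*g^2 + 48*g*h^3 - 84*g*h^2 - 56*g*h + 48*h^2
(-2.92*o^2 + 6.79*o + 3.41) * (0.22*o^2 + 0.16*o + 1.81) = -0.6424*o^4 + 1.0266*o^3 - 3.4486*o^2 + 12.8355*o + 6.1721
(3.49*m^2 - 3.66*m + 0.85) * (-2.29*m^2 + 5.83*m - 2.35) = -7.9921*m^4 + 28.7281*m^3 - 31.4858*m^2 + 13.5565*m - 1.9975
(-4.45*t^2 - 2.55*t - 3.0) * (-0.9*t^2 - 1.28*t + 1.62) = 4.005*t^4 + 7.991*t^3 - 1.245*t^2 - 0.291*t - 4.86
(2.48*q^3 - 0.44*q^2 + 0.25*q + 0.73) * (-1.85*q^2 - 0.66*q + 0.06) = -4.588*q^5 - 0.8228*q^4 - 0.0233*q^3 - 1.5419*q^2 - 0.4668*q + 0.0438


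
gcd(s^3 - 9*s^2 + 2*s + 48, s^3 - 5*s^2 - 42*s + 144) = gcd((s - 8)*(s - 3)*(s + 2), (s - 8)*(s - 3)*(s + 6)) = s^2 - 11*s + 24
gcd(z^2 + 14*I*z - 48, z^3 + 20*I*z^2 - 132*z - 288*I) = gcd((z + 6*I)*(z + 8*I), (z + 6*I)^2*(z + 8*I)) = z^2 + 14*I*z - 48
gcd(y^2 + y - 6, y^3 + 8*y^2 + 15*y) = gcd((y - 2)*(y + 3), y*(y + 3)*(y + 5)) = y + 3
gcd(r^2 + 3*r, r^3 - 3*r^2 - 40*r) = r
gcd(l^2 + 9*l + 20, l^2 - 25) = l + 5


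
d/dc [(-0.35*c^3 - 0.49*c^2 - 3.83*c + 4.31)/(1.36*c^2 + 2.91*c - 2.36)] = (-0.476*c^4 - 2.037*c^3 + 6.2609*c^2 - 9.4104*c - 3.5033)/(1.8496*c^4 + 7.9152*c^3 + 2.0489*c^2 - 13.7352*c + 5.5696)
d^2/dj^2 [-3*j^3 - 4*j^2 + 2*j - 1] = -18*j - 8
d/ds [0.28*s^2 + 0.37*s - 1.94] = 0.56*s + 0.37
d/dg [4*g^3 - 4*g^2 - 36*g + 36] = 12*g^2 - 8*g - 36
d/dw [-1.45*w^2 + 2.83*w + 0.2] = 2.83 - 2.9*w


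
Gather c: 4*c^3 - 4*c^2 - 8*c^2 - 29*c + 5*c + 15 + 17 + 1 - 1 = 4*c^3 - 12*c^2 - 24*c + 32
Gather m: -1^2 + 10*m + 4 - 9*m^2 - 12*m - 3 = -9*m^2 - 2*m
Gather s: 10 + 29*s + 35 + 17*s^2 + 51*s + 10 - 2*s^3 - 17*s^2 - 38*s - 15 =-2*s^3 + 42*s + 40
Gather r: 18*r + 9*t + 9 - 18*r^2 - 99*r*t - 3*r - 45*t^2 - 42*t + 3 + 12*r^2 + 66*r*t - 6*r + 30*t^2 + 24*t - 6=-6*r^2 + r*(9 - 33*t) - 15*t^2 - 9*t + 6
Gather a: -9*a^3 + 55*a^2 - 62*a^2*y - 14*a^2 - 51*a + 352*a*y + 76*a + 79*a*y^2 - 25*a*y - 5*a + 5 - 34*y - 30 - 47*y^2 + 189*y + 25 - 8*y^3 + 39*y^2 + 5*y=-9*a^3 + a^2*(41 - 62*y) + a*(79*y^2 + 327*y + 20) - 8*y^3 - 8*y^2 + 160*y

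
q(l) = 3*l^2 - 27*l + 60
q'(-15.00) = -117.00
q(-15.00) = 1140.00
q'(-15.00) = -117.00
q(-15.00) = 1140.00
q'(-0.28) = -28.68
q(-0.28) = 67.80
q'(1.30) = -19.20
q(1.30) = 29.97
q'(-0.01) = -27.06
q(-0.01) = 60.27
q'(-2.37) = -41.22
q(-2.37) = 140.84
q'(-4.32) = -52.92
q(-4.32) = 232.63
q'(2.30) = -13.20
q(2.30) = 13.77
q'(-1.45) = -35.70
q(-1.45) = 105.46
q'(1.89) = -15.66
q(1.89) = 19.69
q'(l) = 6*l - 27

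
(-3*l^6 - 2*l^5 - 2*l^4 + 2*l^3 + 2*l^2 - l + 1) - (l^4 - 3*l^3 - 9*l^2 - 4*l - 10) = -3*l^6 - 2*l^5 - 3*l^4 + 5*l^3 + 11*l^2 + 3*l + 11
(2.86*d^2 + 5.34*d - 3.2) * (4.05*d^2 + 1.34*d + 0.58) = 11.583*d^4 + 25.4594*d^3 - 4.1456*d^2 - 1.1908*d - 1.856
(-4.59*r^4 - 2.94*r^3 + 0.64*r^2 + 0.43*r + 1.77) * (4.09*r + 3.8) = -18.7731*r^5 - 29.4666*r^4 - 8.5544*r^3 + 4.1907*r^2 + 8.8733*r + 6.726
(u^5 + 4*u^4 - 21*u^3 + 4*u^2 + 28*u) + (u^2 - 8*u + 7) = u^5 + 4*u^4 - 21*u^3 + 5*u^2 + 20*u + 7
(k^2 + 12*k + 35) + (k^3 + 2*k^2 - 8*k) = k^3 + 3*k^2 + 4*k + 35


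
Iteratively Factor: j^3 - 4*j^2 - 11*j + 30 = (j + 3)*(j^2 - 7*j + 10) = (j - 2)*(j + 3)*(j - 5)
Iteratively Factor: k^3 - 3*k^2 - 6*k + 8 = (k - 1)*(k^2 - 2*k - 8) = (k - 1)*(k + 2)*(k - 4)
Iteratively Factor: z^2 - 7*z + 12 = (z - 4)*(z - 3)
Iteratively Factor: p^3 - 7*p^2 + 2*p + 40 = (p - 5)*(p^2 - 2*p - 8) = (p - 5)*(p - 4)*(p + 2)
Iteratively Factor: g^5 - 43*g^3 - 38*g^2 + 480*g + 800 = (g + 2)*(g^4 - 2*g^3 - 39*g^2 + 40*g + 400) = (g + 2)*(g + 4)*(g^3 - 6*g^2 - 15*g + 100) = (g - 5)*(g + 2)*(g + 4)*(g^2 - g - 20) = (g - 5)*(g + 2)*(g + 4)^2*(g - 5)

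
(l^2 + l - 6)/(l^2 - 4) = (l + 3)/(l + 2)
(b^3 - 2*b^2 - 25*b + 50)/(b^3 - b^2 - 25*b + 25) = (b - 2)/(b - 1)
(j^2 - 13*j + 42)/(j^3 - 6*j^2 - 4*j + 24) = (j - 7)/(j^2 - 4)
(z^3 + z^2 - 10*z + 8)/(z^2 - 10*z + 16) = (z^2 + 3*z - 4)/(z - 8)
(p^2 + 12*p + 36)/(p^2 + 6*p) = (p + 6)/p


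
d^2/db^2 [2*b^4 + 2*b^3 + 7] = 12*b*(2*b + 1)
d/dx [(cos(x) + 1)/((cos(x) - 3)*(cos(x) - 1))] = (cos(x)^2 + 2*cos(x) - 7)*sin(x)/((cos(x) - 3)^2*(cos(x) - 1)^2)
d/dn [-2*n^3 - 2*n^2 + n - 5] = -6*n^2 - 4*n + 1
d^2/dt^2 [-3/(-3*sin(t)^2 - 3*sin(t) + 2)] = 9*(-12*sin(t)^4 - 9*sin(t)^3 + 7*sin(t)^2 + 16*sin(t) + 10)/(3*sin(t)^2 + 3*sin(t) - 2)^3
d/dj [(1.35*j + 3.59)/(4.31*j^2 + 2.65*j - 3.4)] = (5.8185*j^2 + 3.5775*j - (1.35*j + 3.59)*(8.62*j + 2.65) - 4.59)/(4.31*j^2 + 2.65*j - 3.4)^2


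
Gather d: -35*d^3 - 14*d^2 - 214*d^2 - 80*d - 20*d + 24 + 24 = -35*d^3 - 228*d^2 - 100*d + 48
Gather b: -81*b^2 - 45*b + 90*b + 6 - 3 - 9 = -81*b^2 + 45*b - 6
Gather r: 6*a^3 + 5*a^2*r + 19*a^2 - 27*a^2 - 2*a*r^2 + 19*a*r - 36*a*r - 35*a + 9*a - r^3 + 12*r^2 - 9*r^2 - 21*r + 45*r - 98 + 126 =6*a^3 - 8*a^2 - 26*a - r^3 + r^2*(3 - 2*a) + r*(5*a^2 - 17*a + 24) + 28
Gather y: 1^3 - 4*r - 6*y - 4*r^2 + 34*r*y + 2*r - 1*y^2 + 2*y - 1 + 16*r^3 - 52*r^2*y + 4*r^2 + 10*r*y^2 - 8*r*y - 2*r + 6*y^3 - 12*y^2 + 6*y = 16*r^3 - 4*r + 6*y^3 + y^2*(10*r - 13) + y*(-52*r^2 + 26*r + 2)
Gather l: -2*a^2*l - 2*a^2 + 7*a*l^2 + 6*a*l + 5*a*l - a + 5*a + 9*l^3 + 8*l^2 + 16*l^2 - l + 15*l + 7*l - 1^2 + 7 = -2*a^2 + 4*a + 9*l^3 + l^2*(7*a + 24) + l*(-2*a^2 + 11*a + 21) + 6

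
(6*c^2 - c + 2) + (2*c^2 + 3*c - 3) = 8*c^2 + 2*c - 1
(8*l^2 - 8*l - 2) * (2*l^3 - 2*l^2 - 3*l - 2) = 16*l^5 - 32*l^4 - 12*l^3 + 12*l^2 + 22*l + 4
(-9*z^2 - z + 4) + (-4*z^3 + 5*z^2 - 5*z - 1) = -4*z^3 - 4*z^2 - 6*z + 3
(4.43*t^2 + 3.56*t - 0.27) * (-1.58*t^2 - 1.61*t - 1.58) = -6.9994*t^4 - 12.7571*t^3 - 12.3044*t^2 - 5.1901*t + 0.4266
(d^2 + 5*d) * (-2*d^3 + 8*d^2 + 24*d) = -2*d^5 - 2*d^4 + 64*d^3 + 120*d^2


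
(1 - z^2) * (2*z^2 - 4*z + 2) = -2*z^4 + 4*z^3 - 4*z + 2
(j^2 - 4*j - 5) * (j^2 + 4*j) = j^4 - 21*j^2 - 20*j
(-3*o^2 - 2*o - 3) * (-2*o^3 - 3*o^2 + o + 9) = 6*o^5 + 13*o^4 + 9*o^3 - 20*o^2 - 21*o - 27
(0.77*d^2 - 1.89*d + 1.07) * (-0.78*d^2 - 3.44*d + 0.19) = -0.6006*d^4 - 1.1746*d^3 + 5.8133*d^2 - 4.0399*d + 0.2033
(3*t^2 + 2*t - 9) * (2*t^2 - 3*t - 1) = 6*t^4 - 5*t^3 - 27*t^2 + 25*t + 9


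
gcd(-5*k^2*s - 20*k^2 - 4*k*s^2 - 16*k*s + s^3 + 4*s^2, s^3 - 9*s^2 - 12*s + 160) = s + 4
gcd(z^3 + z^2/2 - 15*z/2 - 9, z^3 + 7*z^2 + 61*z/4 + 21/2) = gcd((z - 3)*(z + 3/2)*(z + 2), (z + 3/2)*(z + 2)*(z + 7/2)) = z^2 + 7*z/2 + 3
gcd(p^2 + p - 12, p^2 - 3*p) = p - 3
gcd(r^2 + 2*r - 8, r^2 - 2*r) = r - 2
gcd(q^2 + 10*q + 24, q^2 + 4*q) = q + 4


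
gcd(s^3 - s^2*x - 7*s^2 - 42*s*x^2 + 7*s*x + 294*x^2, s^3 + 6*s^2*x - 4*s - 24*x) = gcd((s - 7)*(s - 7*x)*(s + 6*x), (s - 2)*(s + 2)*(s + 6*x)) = s + 6*x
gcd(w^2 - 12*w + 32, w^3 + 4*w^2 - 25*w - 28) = w - 4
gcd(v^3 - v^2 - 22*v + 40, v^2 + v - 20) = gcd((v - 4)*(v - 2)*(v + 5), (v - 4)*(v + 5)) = v^2 + v - 20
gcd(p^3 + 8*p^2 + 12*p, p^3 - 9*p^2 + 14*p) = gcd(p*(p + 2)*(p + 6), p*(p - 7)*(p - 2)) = p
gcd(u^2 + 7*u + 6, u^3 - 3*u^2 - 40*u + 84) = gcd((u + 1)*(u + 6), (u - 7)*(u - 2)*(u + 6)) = u + 6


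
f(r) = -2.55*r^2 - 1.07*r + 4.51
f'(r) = -5.1*r - 1.07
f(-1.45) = 0.70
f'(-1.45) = 6.32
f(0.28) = 4.01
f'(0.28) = -2.50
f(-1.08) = 2.69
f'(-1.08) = 4.44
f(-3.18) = -17.87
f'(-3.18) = 15.15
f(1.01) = 0.83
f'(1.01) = -6.22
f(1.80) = -5.68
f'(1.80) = -10.25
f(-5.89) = -77.65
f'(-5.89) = 28.97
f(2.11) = -9.10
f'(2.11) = -11.83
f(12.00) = -375.53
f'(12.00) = -62.27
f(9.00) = -211.67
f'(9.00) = -46.97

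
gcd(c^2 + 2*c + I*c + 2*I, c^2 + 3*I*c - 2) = c + I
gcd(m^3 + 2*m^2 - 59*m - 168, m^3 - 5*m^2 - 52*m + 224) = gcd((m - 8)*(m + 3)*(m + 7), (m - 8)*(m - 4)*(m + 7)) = m^2 - m - 56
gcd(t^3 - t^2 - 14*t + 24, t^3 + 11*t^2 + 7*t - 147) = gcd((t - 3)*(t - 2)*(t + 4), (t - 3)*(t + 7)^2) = t - 3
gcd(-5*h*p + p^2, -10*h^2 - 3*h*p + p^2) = -5*h + p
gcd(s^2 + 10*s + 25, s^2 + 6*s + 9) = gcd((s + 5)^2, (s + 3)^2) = 1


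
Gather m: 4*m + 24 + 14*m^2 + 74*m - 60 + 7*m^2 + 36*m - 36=21*m^2 + 114*m - 72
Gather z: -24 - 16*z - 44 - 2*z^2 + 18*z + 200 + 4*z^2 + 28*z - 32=2*z^2 + 30*z + 100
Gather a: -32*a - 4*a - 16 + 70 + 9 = 63 - 36*a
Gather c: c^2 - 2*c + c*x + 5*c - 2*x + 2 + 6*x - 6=c^2 + c*(x + 3) + 4*x - 4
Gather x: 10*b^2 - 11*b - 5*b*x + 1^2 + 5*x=10*b^2 - 11*b + x*(5 - 5*b) + 1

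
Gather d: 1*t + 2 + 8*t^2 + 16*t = 8*t^2 + 17*t + 2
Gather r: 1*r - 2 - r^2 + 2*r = -r^2 + 3*r - 2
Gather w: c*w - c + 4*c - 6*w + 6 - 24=3*c + w*(c - 6) - 18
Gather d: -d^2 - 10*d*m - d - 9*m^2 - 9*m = -d^2 + d*(-10*m - 1) - 9*m^2 - 9*m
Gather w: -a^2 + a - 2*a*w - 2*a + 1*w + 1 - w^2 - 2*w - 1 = -a^2 - a - w^2 + w*(-2*a - 1)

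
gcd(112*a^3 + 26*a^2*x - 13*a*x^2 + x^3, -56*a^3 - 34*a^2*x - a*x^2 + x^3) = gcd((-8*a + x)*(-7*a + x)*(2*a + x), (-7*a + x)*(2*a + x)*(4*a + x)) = -14*a^2 - 5*a*x + x^2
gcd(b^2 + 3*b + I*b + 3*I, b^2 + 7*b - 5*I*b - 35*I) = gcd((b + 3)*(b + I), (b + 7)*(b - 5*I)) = 1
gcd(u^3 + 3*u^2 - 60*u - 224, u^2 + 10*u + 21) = u + 7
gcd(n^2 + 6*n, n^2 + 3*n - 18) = n + 6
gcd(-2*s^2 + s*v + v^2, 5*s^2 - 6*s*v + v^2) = s - v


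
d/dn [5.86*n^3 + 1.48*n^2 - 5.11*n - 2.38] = 17.58*n^2 + 2.96*n - 5.11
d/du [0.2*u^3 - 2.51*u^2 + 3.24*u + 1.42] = 0.6*u^2 - 5.02*u + 3.24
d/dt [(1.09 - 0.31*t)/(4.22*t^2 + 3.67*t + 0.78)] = (1.3082*t^2 - 9.1996*t - 4.2421)/(17.8084*t^4 + 30.9748*t^3 + 20.0521*t^2 + 5.7252*t + 0.6084)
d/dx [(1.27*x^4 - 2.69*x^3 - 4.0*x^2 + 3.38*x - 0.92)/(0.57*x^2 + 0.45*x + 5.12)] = (1.4478*x^5 + 0.1812*x^4 + 23.5886*x^3 - 45.045*x^2 - 39.9112*x + 17.7196)/(0.3249*x^4 + 0.513*x^3 + 6.0393*x^2 + 4.608*x + 26.2144)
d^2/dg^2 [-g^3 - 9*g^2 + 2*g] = -6*g - 18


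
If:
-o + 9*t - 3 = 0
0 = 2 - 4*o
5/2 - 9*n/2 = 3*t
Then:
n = 8/27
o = 1/2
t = 7/18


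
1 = 1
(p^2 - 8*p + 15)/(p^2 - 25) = (p - 3)/(p + 5)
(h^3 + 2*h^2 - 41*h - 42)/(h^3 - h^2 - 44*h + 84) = (h + 1)/(h - 2)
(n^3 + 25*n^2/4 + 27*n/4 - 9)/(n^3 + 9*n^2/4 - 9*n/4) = (n + 4)/n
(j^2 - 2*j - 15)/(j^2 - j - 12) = (j - 5)/(j - 4)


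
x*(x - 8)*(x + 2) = x^3 - 6*x^2 - 16*x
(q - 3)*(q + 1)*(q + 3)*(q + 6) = q^4 + 7*q^3 - 3*q^2 - 63*q - 54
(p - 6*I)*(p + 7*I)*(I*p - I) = I*p^3 - p^2 - I*p^2 + p + 42*I*p - 42*I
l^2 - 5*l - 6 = (l - 6)*(l + 1)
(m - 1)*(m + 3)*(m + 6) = m^3 + 8*m^2 + 9*m - 18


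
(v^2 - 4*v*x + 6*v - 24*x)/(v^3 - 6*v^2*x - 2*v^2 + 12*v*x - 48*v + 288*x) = (-v + 4*x)/(-v^2 + 6*v*x + 8*v - 48*x)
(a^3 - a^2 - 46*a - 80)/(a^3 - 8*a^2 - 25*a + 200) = (a + 2)/(a - 5)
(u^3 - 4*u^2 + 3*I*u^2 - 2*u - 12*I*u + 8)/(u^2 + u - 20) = (u^2 + 3*I*u - 2)/(u + 5)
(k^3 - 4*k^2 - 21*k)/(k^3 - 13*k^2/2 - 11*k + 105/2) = 2*k/(2*k - 5)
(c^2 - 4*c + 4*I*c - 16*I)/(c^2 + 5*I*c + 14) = (c^2 + 4*c*(-1 + I) - 16*I)/(c^2 + 5*I*c + 14)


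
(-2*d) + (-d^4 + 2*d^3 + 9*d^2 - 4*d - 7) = -d^4 + 2*d^3 + 9*d^2 - 6*d - 7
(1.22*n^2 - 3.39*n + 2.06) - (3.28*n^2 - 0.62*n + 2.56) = -2.06*n^2 - 2.77*n - 0.5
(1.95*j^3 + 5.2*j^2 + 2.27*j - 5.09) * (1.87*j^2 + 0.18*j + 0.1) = 3.6465*j^5 + 10.075*j^4 + 5.3759*j^3 - 8.5897*j^2 - 0.6892*j - 0.509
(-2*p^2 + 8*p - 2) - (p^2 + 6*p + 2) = -3*p^2 + 2*p - 4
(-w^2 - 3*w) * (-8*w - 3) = 8*w^3 + 27*w^2 + 9*w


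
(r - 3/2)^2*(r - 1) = r^3 - 4*r^2 + 21*r/4 - 9/4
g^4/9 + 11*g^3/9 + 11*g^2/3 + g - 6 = (g/3 + 1)^2*(g - 1)*(g + 6)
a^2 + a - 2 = (a - 1)*(a + 2)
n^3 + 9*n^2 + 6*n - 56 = (n - 2)*(n + 4)*(n + 7)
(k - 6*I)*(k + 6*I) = k^2 + 36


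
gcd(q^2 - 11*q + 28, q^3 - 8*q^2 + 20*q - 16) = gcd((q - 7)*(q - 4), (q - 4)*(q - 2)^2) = q - 4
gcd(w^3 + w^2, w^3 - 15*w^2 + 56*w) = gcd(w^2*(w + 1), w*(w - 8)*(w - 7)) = w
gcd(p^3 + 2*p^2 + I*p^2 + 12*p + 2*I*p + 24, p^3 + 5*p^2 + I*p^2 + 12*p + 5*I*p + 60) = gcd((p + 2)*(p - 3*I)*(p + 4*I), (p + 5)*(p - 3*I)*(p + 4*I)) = p^2 + I*p + 12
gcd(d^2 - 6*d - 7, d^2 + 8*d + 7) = d + 1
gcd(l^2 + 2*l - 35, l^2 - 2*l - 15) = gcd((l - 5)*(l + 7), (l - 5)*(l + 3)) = l - 5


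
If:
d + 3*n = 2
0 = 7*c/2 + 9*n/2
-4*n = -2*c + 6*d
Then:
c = -27/20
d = -23/20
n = 21/20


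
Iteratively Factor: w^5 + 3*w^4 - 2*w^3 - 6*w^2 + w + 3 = (w - 1)*(w^4 + 4*w^3 + 2*w^2 - 4*w - 3) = (w - 1)^2*(w^3 + 5*w^2 + 7*w + 3) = (w - 1)^2*(w + 3)*(w^2 + 2*w + 1) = (w - 1)^2*(w + 1)*(w + 3)*(w + 1)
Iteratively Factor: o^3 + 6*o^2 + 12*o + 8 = (o + 2)*(o^2 + 4*o + 4) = (o + 2)^2*(o + 2)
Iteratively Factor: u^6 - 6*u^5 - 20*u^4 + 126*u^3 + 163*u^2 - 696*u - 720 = (u - 4)*(u^5 - 2*u^4 - 28*u^3 + 14*u^2 + 219*u + 180) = (u - 4)*(u + 3)*(u^4 - 5*u^3 - 13*u^2 + 53*u + 60) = (u - 4)^2*(u + 3)*(u^3 - u^2 - 17*u - 15) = (u - 4)^2*(u + 1)*(u + 3)*(u^2 - 2*u - 15) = (u - 4)^2*(u + 1)*(u + 3)^2*(u - 5)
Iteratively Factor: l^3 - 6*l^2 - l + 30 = (l - 3)*(l^2 - 3*l - 10) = (l - 5)*(l - 3)*(l + 2)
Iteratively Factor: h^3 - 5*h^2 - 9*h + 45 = (h - 5)*(h^2 - 9) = (h - 5)*(h - 3)*(h + 3)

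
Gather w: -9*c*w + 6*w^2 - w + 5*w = 6*w^2 + w*(4 - 9*c)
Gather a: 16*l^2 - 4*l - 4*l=16*l^2 - 8*l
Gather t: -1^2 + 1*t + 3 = t + 2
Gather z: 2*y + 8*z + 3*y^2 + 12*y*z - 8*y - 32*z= 3*y^2 - 6*y + z*(12*y - 24)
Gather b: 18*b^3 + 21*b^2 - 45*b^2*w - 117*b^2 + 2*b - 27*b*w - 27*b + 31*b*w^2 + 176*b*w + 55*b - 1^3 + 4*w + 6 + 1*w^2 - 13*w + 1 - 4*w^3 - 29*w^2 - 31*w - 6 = 18*b^3 + b^2*(-45*w - 96) + b*(31*w^2 + 149*w + 30) - 4*w^3 - 28*w^2 - 40*w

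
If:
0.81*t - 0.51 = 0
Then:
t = 0.63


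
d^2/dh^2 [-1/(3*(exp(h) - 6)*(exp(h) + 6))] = 4*(-exp(2*h) - 36)*exp(2*h)/(3*(exp(6*h) - 108*exp(4*h) + 3888*exp(2*h) - 46656))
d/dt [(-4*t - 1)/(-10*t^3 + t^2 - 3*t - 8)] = (40*t^3 - 4*t^2 + 12*t - (4*t + 1)*(30*t^2 - 2*t + 3) + 32)/(10*t^3 - t^2 + 3*t + 8)^2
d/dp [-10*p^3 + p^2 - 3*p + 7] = -30*p^2 + 2*p - 3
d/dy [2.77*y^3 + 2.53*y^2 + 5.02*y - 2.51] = 8.31*y^2 + 5.06*y + 5.02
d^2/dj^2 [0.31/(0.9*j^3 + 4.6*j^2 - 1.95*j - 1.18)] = (-(1.674*j + 2.852)*(0.9*j^3 + 4.6*j^2 - 1.95*j - 1.18) + 0.31*(2.7*j^2 + 9.2*j - 1.95)*(5.4*j^2 + 18.4*j - 3.9))/(0.9*j^3 + 4.6*j^2 - 1.95*j - 1.18)^3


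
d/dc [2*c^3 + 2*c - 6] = 6*c^2 + 2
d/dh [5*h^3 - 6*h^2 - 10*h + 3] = 15*h^2 - 12*h - 10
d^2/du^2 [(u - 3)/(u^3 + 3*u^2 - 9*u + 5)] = 6*(u^3 - u^2 - 21*u - 51)/(u^7 + 11*u^6 + 21*u^5 - 89*u^4 - 109*u^3 + 465*u^2 - 425*u + 125)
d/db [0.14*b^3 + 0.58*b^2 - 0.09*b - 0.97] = 0.42*b^2 + 1.16*b - 0.09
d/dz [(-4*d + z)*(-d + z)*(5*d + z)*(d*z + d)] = d*(20*d^3 - 42*d^2*z - 21*d^2 + 4*z^3 + 3*z^2)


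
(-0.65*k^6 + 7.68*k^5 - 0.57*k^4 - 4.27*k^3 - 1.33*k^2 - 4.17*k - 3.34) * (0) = 0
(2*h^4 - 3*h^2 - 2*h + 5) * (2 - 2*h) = -4*h^5 + 4*h^4 + 6*h^3 - 2*h^2 - 14*h + 10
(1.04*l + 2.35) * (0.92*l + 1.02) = 0.9568*l^2 + 3.2228*l + 2.397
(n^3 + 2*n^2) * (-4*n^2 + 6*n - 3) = -4*n^5 - 2*n^4 + 9*n^3 - 6*n^2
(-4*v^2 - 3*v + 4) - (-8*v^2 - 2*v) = 4*v^2 - v + 4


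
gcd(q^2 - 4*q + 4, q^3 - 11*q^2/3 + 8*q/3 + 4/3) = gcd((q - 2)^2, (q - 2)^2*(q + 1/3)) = q^2 - 4*q + 4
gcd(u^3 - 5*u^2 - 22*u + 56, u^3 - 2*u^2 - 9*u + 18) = u - 2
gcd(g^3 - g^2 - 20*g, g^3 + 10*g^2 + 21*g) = g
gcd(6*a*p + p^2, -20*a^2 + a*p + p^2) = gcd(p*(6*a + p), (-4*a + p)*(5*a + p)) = 1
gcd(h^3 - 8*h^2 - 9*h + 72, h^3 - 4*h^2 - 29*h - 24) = h^2 - 5*h - 24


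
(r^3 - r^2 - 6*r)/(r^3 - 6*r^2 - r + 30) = r/(r - 5)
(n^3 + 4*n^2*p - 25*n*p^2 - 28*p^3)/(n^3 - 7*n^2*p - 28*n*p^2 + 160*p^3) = (-n^2 - 8*n*p - 7*p^2)/(-n^2 + 3*n*p + 40*p^2)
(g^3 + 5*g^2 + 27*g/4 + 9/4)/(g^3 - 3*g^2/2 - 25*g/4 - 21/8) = 2*(g + 3)/(2*g - 7)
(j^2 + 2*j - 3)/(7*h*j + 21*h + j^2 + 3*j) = (j - 1)/(7*h + j)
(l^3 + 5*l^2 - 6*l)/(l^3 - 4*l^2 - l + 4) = l*(l + 6)/(l^2 - 3*l - 4)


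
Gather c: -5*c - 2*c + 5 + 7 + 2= 14 - 7*c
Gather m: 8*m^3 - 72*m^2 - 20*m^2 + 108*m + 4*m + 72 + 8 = 8*m^3 - 92*m^2 + 112*m + 80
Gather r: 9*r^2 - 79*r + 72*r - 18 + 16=9*r^2 - 7*r - 2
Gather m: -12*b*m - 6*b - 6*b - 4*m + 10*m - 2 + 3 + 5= -12*b + m*(6 - 12*b) + 6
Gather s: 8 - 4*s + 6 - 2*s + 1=15 - 6*s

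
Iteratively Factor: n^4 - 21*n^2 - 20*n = (n)*(n^3 - 21*n - 20) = n*(n - 5)*(n^2 + 5*n + 4) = n*(n - 5)*(n + 4)*(n + 1)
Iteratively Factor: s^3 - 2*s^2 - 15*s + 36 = (s - 3)*(s^2 + s - 12) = (s - 3)*(s + 4)*(s - 3)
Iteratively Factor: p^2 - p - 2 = (p + 1)*(p - 2)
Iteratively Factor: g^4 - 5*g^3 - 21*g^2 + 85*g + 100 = (g + 4)*(g^3 - 9*g^2 + 15*g + 25) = (g - 5)*(g + 4)*(g^2 - 4*g - 5) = (g - 5)*(g + 1)*(g + 4)*(g - 5)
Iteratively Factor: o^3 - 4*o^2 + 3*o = (o - 1)*(o^2 - 3*o) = o*(o - 1)*(o - 3)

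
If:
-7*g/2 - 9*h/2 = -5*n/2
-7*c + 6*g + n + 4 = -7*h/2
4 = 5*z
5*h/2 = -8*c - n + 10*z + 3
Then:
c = 509/227 - 244*n/227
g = 810/227 - 725*n/227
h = 690*n/227 - 630/227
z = 4/5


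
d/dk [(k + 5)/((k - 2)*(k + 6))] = (-k^2 - 10*k - 32)/(k^4 + 8*k^3 - 8*k^2 - 96*k + 144)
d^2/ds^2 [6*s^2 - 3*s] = 12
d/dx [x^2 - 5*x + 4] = 2*x - 5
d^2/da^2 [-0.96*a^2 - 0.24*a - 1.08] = -1.92000000000000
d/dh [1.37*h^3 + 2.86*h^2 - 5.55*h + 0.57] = 4.11*h^2 + 5.72*h - 5.55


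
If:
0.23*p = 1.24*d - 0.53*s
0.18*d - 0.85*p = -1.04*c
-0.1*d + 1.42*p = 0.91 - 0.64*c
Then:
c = 0.37528508871961 - 0.0368245026423652*s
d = 0.436195515472987*s + 0.0886511882497833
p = 0.0473149529847974*s + 0.477945536651006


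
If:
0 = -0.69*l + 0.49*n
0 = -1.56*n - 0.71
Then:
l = -0.32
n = -0.46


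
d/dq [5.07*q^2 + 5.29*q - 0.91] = 10.14*q + 5.29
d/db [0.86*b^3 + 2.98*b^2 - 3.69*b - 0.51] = 2.58*b^2 + 5.96*b - 3.69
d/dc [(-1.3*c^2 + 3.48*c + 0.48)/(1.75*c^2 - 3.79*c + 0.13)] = (-1.163*c^2 - 2.018*c + 2.2716)/(3.0625*c^4 - 13.265*c^3 + 14.8191*c^2 - 0.9854*c + 0.0169)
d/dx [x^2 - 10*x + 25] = 2*x - 10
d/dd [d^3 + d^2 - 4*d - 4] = 3*d^2 + 2*d - 4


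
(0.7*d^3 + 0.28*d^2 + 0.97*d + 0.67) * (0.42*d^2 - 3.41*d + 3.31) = 0.294*d^5 - 2.2694*d^4 + 1.7696*d^3 - 2.0995*d^2 + 0.926*d + 2.2177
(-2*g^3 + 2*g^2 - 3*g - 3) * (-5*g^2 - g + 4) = 10*g^5 - 8*g^4 + 5*g^3 + 26*g^2 - 9*g - 12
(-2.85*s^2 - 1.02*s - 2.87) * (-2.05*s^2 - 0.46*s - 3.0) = 5.8425*s^4 + 3.402*s^3 + 14.9027*s^2 + 4.3802*s + 8.61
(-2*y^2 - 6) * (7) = -14*y^2 - 42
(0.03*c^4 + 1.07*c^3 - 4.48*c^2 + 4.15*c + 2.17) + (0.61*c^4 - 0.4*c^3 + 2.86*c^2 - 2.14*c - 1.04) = 0.64*c^4 + 0.67*c^3 - 1.62*c^2 + 2.01*c + 1.13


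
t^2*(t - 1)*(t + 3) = t^4 + 2*t^3 - 3*t^2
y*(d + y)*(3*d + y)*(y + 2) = 3*d^2*y^2 + 6*d^2*y + 4*d*y^3 + 8*d*y^2 + y^4 + 2*y^3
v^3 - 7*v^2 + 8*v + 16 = (v - 4)^2*(v + 1)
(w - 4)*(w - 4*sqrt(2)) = w^2 - 4*sqrt(2)*w - 4*w + 16*sqrt(2)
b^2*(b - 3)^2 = b^4 - 6*b^3 + 9*b^2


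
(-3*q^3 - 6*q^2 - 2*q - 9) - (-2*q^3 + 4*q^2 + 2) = -q^3 - 10*q^2 - 2*q - 11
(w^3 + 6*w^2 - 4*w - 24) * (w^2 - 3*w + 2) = w^5 + 3*w^4 - 20*w^3 + 64*w - 48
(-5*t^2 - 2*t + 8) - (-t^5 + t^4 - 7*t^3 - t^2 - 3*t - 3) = t^5 - t^4 + 7*t^3 - 4*t^2 + t + 11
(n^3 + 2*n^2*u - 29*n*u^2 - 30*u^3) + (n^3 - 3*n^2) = 2*n^3 + 2*n^2*u - 3*n^2 - 29*n*u^2 - 30*u^3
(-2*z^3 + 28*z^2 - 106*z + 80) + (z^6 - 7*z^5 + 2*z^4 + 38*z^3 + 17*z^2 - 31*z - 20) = z^6 - 7*z^5 + 2*z^4 + 36*z^3 + 45*z^2 - 137*z + 60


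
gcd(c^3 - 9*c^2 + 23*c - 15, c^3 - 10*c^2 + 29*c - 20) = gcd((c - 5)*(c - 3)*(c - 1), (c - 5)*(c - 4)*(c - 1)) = c^2 - 6*c + 5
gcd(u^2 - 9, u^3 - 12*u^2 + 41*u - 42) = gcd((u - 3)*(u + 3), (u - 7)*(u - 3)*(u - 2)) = u - 3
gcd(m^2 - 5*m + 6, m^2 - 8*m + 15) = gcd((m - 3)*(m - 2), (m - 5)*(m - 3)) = m - 3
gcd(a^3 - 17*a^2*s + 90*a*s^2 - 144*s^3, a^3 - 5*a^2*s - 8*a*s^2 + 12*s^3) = -a + 6*s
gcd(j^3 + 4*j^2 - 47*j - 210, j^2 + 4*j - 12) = j + 6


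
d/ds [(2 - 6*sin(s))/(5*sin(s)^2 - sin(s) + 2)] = 2*(15*sin(s)^2 - 10*sin(s) - 5)*cos(s)/(5*sin(s)^2 - sin(s) + 2)^2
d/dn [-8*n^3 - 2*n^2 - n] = -24*n^2 - 4*n - 1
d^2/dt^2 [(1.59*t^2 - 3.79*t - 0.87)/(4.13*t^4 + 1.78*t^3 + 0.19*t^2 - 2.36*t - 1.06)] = (162.722826*t^8 - 705.615456*t^7 - 734.99879*t^6 - 95.7960900000002*t^5 - 67.5669180000001*t^4 - 291.315742*t^3 - 107.854806*t^2 - 12.088284*t + 12.493636)/(70.444997*t^12 + 91.083846*t^11 + 48.978909*t^10 - 106.742504*t^9 - 156.083499*t^8 - 80.105754*t^7 + 49.159087*t^6 + 89.324772*t^5 + 43.698366*t^4 - 4.292408*t^3 - 17.070876*t^2 - 7.955088*t - 1.191016)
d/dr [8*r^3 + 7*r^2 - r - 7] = 24*r^2 + 14*r - 1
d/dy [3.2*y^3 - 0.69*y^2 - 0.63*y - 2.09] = 9.6*y^2 - 1.38*y - 0.63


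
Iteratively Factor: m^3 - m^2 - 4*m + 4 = (m + 2)*(m^2 - 3*m + 2) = (m - 2)*(m + 2)*(m - 1)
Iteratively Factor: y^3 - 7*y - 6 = (y + 1)*(y^2 - y - 6) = (y - 3)*(y + 1)*(y + 2)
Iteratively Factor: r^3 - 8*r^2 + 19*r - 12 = (r - 4)*(r^2 - 4*r + 3) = (r - 4)*(r - 1)*(r - 3)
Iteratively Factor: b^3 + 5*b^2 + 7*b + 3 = (b + 1)*(b^2 + 4*b + 3) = (b + 1)^2*(b + 3)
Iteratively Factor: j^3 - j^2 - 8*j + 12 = (j + 3)*(j^2 - 4*j + 4) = (j - 2)*(j + 3)*(j - 2)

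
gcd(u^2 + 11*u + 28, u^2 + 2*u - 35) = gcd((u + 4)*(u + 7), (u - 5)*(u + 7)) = u + 7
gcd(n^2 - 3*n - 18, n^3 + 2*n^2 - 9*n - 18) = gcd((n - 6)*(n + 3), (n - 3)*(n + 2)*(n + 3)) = n + 3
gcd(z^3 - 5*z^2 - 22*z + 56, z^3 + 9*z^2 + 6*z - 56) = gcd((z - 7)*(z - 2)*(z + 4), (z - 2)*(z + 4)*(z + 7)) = z^2 + 2*z - 8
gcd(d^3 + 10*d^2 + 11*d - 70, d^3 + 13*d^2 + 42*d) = d + 7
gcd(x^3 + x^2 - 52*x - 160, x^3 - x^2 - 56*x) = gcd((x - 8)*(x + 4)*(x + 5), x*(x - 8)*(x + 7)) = x - 8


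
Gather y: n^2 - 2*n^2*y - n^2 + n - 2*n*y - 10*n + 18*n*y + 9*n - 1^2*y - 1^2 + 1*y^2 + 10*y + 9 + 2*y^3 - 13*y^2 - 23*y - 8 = 2*y^3 - 12*y^2 + y*(-2*n^2 + 16*n - 14)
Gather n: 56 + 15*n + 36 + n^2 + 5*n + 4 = n^2 + 20*n + 96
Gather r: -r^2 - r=-r^2 - r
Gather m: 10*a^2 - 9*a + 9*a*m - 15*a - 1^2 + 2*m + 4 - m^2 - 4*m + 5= 10*a^2 - 24*a - m^2 + m*(9*a - 2) + 8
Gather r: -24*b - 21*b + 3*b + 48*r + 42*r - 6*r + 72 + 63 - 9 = -42*b + 84*r + 126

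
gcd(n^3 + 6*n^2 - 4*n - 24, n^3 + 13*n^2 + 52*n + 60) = n^2 + 8*n + 12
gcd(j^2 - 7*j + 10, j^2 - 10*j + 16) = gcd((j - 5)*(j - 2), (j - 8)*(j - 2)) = j - 2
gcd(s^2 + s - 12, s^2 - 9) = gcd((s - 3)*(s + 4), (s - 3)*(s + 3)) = s - 3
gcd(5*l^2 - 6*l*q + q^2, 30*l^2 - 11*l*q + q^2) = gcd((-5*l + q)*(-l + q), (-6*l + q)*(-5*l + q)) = -5*l + q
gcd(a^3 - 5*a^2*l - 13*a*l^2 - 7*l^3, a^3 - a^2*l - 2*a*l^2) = a + l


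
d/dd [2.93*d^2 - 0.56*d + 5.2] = 5.86*d - 0.56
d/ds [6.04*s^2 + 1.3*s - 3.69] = 12.08*s + 1.3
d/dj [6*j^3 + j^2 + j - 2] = 18*j^2 + 2*j + 1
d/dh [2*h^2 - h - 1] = 4*h - 1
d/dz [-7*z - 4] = -7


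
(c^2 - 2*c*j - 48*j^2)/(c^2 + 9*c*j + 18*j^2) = (c - 8*j)/(c + 3*j)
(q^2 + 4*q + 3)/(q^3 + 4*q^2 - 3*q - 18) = (q + 1)/(q^2 + q - 6)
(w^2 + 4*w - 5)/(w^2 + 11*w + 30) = (w - 1)/(w + 6)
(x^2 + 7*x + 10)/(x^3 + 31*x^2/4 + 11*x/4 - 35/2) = 4*(x + 5)/(4*x^2 + 23*x - 35)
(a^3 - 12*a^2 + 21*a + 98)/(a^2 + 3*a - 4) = (a^3 - 12*a^2 + 21*a + 98)/(a^2 + 3*a - 4)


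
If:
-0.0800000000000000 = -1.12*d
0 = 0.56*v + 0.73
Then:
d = 0.07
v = -1.30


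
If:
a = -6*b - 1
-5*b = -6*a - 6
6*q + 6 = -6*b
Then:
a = -1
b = 0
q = -1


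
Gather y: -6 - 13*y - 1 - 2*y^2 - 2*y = -2*y^2 - 15*y - 7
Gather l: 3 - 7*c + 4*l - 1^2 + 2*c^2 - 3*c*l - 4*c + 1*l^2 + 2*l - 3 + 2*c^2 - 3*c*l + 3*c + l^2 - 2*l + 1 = 4*c^2 - 8*c + 2*l^2 + l*(4 - 6*c)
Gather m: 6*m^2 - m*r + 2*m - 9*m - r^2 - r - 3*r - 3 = 6*m^2 + m*(-r - 7) - r^2 - 4*r - 3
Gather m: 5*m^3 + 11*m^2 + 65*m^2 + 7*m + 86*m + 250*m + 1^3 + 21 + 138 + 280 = 5*m^3 + 76*m^2 + 343*m + 440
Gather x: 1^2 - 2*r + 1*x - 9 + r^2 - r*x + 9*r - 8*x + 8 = r^2 + 7*r + x*(-r - 7)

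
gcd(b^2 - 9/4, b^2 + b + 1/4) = 1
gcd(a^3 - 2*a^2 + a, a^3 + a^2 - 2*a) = a^2 - a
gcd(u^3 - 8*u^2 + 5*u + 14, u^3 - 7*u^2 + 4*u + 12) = u^2 - u - 2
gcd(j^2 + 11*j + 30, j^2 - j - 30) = j + 5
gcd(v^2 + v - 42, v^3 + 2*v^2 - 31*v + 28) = v + 7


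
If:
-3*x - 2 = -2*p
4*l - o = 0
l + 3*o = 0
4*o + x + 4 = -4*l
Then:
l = 0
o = 0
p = -5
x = -4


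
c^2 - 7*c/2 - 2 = (c - 4)*(c + 1/2)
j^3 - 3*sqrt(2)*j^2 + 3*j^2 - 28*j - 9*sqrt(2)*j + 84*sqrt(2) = (j - 4)*(j + 7)*(j - 3*sqrt(2))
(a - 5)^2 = a^2 - 10*a + 25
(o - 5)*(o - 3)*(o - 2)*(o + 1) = o^4 - 9*o^3 + 21*o^2 + o - 30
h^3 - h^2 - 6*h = h*(h - 3)*(h + 2)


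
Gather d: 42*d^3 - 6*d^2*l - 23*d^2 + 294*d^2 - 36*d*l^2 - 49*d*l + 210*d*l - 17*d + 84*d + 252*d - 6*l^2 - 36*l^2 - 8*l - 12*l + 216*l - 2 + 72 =42*d^3 + d^2*(271 - 6*l) + d*(-36*l^2 + 161*l + 319) - 42*l^2 + 196*l + 70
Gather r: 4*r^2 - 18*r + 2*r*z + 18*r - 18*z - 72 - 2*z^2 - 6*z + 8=4*r^2 + 2*r*z - 2*z^2 - 24*z - 64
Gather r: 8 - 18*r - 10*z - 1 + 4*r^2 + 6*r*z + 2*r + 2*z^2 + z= 4*r^2 + r*(6*z - 16) + 2*z^2 - 9*z + 7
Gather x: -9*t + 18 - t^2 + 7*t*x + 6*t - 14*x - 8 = -t^2 - 3*t + x*(7*t - 14) + 10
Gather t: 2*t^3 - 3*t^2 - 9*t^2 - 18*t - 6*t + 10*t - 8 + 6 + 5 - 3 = 2*t^3 - 12*t^2 - 14*t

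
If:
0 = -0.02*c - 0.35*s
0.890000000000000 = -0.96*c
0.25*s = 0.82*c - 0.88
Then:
No Solution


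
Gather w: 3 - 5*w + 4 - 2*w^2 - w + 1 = -2*w^2 - 6*w + 8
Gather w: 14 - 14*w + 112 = 126 - 14*w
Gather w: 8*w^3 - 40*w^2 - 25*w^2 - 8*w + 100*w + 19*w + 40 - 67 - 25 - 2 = 8*w^3 - 65*w^2 + 111*w - 54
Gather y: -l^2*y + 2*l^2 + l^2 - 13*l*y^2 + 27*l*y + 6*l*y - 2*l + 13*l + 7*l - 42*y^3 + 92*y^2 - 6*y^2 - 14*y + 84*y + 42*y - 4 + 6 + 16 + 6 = 3*l^2 + 18*l - 42*y^3 + y^2*(86 - 13*l) + y*(-l^2 + 33*l + 112) + 24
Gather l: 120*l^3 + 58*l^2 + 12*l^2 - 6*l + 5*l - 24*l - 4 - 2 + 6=120*l^3 + 70*l^2 - 25*l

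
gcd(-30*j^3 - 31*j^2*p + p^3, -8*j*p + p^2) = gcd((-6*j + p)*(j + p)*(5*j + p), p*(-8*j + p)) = 1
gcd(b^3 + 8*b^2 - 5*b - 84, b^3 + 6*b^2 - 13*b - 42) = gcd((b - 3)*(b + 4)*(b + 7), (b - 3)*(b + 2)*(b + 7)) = b^2 + 4*b - 21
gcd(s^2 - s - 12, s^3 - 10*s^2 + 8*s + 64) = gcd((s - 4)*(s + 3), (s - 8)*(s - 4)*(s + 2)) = s - 4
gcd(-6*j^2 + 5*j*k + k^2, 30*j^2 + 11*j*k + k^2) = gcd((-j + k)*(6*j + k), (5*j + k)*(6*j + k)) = 6*j + k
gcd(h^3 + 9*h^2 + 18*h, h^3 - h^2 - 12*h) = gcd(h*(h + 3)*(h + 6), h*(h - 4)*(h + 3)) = h^2 + 3*h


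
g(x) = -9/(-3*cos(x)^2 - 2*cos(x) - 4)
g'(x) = -9*(-6*sin(x)*cos(x) - 2*sin(x))/(-3*cos(x)^2 - 2*cos(x) - 4)^2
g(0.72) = 1.25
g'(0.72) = 0.75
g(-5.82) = 1.10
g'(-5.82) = 0.44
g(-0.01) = 1.00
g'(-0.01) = -0.01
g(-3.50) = 1.89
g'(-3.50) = -0.50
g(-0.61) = 1.18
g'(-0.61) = -0.61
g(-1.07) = 1.59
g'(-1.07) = -1.21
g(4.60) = 2.36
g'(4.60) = -0.82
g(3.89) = 2.17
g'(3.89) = 0.85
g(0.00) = 1.00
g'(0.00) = 0.00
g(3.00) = 1.81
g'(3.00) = -0.20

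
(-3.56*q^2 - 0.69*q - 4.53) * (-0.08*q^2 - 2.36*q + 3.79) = 0.2848*q^4 + 8.4568*q^3 - 11.5016*q^2 + 8.0757*q - 17.1687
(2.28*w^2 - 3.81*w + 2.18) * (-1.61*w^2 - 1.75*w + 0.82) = -3.6708*w^4 + 2.1441*w^3 + 5.0273*w^2 - 6.9392*w + 1.7876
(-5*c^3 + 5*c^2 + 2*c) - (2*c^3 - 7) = -7*c^3 + 5*c^2 + 2*c + 7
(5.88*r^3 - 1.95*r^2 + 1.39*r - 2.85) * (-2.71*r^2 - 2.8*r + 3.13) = -15.9348*r^5 - 11.1795*r^4 + 20.0975*r^3 - 2.272*r^2 + 12.3307*r - 8.9205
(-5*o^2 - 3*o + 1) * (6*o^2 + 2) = -30*o^4 - 18*o^3 - 4*o^2 - 6*o + 2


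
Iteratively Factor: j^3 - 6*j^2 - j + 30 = (j - 5)*(j^2 - j - 6) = (j - 5)*(j - 3)*(j + 2)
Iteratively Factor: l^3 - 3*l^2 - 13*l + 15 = (l - 1)*(l^2 - 2*l - 15) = (l - 1)*(l + 3)*(l - 5)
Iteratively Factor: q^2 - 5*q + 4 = (q - 1)*(q - 4)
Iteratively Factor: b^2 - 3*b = (b - 3)*(b)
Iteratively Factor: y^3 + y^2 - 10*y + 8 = (y + 4)*(y^2 - 3*y + 2) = (y - 2)*(y + 4)*(y - 1)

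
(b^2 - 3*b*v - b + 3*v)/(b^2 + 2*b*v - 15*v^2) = (b - 1)/(b + 5*v)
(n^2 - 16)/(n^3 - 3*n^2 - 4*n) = (n + 4)/(n*(n + 1))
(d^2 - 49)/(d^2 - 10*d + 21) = (d + 7)/(d - 3)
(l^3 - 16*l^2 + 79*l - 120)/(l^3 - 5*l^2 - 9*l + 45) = (l - 8)/(l + 3)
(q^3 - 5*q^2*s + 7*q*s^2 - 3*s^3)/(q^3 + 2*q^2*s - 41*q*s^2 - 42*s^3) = (q^3 - 5*q^2*s + 7*q*s^2 - 3*s^3)/(q^3 + 2*q^2*s - 41*q*s^2 - 42*s^3)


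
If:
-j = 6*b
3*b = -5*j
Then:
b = 0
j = 0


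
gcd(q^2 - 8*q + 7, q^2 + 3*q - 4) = q - 1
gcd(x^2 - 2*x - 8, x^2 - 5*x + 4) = x - 4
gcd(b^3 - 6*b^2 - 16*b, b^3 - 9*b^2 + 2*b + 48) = b^2 - 6*b - 16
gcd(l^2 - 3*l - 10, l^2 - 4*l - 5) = l - 5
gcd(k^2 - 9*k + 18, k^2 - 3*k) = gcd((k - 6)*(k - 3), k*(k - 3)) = k - 3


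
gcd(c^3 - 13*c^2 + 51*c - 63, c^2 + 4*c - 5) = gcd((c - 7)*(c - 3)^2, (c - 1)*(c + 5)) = 1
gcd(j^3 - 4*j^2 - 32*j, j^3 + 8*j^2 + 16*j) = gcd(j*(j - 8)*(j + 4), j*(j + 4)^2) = j^2 + 4*j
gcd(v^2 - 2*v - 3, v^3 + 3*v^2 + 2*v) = v + 1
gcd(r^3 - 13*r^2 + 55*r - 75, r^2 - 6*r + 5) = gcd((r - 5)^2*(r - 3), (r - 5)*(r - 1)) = r - 5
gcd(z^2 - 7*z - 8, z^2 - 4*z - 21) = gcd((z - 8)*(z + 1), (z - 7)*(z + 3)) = 1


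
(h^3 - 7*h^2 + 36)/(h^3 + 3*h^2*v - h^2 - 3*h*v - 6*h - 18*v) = (h - 6)/(h + 3*v)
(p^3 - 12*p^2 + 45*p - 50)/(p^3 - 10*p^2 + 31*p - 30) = (p - 5)/(p - 3)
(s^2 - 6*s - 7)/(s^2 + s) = (s - 7)/s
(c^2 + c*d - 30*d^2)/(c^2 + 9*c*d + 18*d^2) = (c - 5*d)/(c + 3*d)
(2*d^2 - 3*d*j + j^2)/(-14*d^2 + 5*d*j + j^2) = (-d + j)/(7*d + j)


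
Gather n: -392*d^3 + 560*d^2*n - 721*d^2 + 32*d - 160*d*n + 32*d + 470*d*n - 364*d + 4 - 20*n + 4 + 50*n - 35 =-392*d^3 - 721*d^2 - 300*d + n*(560*d^2 + 310*d + 30) - 27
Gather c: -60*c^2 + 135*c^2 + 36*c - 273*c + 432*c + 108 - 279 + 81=75*c^2 + 195*c - 90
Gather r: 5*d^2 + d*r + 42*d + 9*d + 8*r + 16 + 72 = 5*d^2 + 51*d + r*(d + 8) + 88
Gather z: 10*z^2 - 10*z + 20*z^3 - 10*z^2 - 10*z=20*z^3 - 20*z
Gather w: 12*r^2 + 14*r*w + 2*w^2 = 12*r^2 + 14*r*w + 2*w^2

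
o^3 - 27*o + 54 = (o - 3)^2*(o + 6)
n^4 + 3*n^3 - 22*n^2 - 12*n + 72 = (n - 3)*(n - 2)*(n + 2)*(n + 6)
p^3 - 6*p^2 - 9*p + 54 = (p - 6)*(p - 3)*(p + 3)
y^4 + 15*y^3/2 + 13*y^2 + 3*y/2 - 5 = (y - 1/2)*(y + 1)*(y + 2)*(y + 5)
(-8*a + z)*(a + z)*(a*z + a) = -8*a^3*z - 8*a^3 - 7*a^2*z^2 - 7*a^2*z + a*z^3 + a*z^2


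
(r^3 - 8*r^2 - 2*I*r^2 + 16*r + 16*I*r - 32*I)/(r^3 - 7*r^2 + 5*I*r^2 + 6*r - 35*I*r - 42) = (r^3 - 2*r^2*(4 + I) + 16*r*(1 + I) - 32*I)/(r^3 + r^2*(-7 + 5*I) + r*(6 - 35*I) - 42)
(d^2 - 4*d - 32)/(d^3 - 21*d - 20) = (d - 8)/(d^2 - 4*d - 5)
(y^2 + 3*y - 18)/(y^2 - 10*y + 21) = (y + 6)/(y - 7)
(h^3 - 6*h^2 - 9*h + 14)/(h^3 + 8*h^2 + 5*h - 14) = (h - 7)/(h + 7)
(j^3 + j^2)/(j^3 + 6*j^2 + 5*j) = j/(j + 5)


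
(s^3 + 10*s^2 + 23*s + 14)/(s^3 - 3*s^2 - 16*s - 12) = (s + 7)/(s - 6)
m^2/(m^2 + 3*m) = m/(m + 3)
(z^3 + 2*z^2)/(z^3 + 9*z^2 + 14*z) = z/(z + 7)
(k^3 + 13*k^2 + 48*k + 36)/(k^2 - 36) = (k^2 + 7*k + 6)/(k - 6)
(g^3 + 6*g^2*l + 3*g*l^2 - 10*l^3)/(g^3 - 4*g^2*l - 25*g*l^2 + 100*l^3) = (g^2 + g*l - 2*l^2)/(g^2 - 9*g*l + 20*l^2)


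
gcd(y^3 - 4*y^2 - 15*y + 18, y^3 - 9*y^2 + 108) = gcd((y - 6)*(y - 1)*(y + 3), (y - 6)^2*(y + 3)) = y^2 - 3*y - 18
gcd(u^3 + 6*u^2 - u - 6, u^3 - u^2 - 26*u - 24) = u + 1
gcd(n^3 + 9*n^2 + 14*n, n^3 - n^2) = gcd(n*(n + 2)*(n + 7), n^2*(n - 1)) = n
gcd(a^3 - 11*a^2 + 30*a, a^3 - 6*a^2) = a^2 - 6*a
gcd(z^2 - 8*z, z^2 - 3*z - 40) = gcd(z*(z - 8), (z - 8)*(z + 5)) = z - 8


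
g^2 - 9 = (g - 3)*(g + 3)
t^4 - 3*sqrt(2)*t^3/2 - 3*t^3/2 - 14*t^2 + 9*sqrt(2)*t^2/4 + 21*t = t*(t - 3/2)*(t - 7*sqrt(2)/2)*(t + 2*sqrt(2))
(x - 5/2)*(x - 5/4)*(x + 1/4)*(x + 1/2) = x^4 - 3*x^3 + 7*x^2/16 + 15*x/8 + 25/64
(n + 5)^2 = n^2 + 10*n + 25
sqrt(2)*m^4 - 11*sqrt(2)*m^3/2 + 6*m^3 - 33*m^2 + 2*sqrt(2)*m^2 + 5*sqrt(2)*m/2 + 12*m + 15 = (m - 5)*(m - 1)*(m + 3*sqrt(2))*(sqrt(2)*m + sqrt(2)/2)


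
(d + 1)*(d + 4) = d^2 + 5*d + 4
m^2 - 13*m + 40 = (m - 8)*(m - 5)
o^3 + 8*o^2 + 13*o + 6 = (o + 1)^2*(o + 6)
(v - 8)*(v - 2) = v^2 - 10*v + 16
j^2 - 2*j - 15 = (j - 5)*(j + 3)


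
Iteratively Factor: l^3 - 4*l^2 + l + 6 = (l - 2)*(l^2 - 2*l - 3) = (l - 3)*(l - 2)*(l + 1)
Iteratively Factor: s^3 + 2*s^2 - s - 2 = (s + 2)*(s^2 - 1) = (s + 1)*(s + 2)*(s - 1)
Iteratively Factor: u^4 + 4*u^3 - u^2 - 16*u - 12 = (u + 3)*(u^3 + u^2 - 4*u - 4) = (u + 1)*(u + 3)*(u^2 - 4) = (u - 2)*(u + 1)*(u + 3)*(u + 2)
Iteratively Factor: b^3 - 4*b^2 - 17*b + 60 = (b - 5)*(b^2 + b - 12) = (b - 5)*(b + 4)*(b - 3)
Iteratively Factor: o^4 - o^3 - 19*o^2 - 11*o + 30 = (o - 5)*(o^3 + 4*o^2 + o - 6) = (o - 5)*(o + 2)*(o^2 + 2*o - 3) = (o - 5)*(o - 1)*(o + 2)*(o + 3)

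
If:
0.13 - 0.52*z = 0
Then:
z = 0.25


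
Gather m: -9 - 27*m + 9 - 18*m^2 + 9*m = -18*m^2 - 18*m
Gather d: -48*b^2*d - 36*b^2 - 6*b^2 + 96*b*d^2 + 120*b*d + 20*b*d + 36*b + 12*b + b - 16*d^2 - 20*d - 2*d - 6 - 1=-42*b^2 + 49*b + d^2*(96*b - 16) + d*(-48*b^2 + 140*b - 22) - 7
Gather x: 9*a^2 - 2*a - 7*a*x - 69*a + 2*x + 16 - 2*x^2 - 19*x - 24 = 9*a^2 - 71*a - 2*x^2 + x*(-7*a - 17) - 8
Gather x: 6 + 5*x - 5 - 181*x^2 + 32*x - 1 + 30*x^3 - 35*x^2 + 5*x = 30*x^3 - 216*x^2 + 42*x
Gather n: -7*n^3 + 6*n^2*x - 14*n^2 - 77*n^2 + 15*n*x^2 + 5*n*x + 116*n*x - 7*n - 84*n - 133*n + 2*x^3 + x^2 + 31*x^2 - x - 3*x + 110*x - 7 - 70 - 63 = -7*n^3 + n^2*(6*x - 91) + n*(15*x^2 + 121*x - 224) + 2*x^3 + 32*x^2 + 106*x - 140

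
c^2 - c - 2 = (c - 2)*(c + 1)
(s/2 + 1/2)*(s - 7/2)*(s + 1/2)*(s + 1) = s^4/2 - s^3/2 - 27*s^2/8 - 13*s/4 - 7/8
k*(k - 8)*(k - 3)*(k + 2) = k^4 - 9*k^3 + 2*k^2 + 48*k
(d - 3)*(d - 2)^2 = d^3 - 7*d^2 + 16*d - 12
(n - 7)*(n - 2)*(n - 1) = n^3 - 10*n^2 + 23*n - 14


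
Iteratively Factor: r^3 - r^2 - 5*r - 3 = (r + 1)*(r^2 - 2*r - 3) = (r - 3)*(r + 1)*(r + 1)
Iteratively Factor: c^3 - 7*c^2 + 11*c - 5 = (c - 1)*(c^2 - 6*c + 5) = (c - 1)^2*(c - 5)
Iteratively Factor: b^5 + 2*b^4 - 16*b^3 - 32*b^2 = (b - 4)*(b^4 + 6*b^3 + 8*b^2) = b*(b - 4)*(b^3 + 6*b^2 + 8*b) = b*(b - 4)*(b + 2)*(b^2 + 4*b) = b^2*(b - 4)*(b + 2)*(b + 4)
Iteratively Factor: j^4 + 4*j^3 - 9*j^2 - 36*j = (j)*(j^3 + 4*j^2 - 9*j - 36) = j*(j - 3)*(j^2 + 7*j + 12) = j*(j - 3)*(j + 4)*(j + 3)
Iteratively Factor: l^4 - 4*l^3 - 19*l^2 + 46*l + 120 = (l + 2)*(l^3 - 6*l^2 - 7*l + 60) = (l + 2)*(l + 3)*(l^2 - 9*l + 20) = (l - 4)*(l + 2)*(l + 3)*(l - 5)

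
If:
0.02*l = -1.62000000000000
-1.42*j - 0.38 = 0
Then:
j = -0.27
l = -81.00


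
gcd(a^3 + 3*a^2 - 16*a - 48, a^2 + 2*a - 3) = a + 3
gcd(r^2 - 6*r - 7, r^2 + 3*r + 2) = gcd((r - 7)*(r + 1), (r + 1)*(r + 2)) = r + 1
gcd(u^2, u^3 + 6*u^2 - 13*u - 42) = 1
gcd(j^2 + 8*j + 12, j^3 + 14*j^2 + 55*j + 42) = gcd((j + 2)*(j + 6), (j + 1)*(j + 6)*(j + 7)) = j + 6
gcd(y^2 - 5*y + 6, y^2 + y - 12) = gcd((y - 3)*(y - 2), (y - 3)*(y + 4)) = y - 3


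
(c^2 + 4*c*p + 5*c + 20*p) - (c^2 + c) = 4*c*p + 4*c + 20*p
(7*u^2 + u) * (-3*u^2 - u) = -21*u^4 - 10*u^3 - u^2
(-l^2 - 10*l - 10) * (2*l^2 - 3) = -2*l^4 - 20*l^3 - 17*l^2 + 30*l + 30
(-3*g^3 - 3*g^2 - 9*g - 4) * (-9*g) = 27*g^4 + 27*g^3 + 81*g^2 + 36*g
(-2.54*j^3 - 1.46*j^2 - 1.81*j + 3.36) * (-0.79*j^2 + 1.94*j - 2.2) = 2.0066*j^5 - 3.7742*j^4 + 4.1855*j^3 - 2.9538*j^2 + 10.5004*j - 7.392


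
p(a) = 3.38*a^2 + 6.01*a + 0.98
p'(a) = 6.76*a + 6.01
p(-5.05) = 56.83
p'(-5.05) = -28.13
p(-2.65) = 8.79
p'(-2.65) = -11.90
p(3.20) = 54.82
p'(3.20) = 27.64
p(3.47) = 62.53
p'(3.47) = 29.47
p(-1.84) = 1.36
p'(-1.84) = -6.43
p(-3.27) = 17.47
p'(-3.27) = -16.10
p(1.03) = 10.76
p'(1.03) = 12.97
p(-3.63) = 23.70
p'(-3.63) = -18.53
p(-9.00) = 220.67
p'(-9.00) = -54.83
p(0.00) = 0.98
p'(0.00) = 6.01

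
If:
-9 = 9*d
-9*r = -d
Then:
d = -1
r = -1/9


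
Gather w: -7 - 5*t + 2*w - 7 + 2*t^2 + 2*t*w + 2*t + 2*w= 2*t^2 - 3*t + w*(2*t + 4) - 14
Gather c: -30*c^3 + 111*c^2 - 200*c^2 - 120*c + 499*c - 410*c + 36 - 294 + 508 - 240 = -30*c^3 - 89*c^2 - 31*c + 10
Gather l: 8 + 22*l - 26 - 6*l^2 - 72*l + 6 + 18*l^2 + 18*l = 12*l^2 - 32*l - 12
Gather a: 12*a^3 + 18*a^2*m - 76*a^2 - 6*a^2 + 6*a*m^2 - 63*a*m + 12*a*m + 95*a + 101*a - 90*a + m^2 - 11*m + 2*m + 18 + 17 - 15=12*a^3 + a^2*(18*m - 82) + a*(6*m^2 - 51*m + 106) + m^2 - 9*m + 20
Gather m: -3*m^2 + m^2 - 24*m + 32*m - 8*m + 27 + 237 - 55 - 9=200 - 2*m^2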